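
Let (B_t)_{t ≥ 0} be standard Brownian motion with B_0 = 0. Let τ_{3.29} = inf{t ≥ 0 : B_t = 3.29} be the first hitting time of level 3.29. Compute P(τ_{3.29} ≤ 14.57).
P(τ_{3.29} ≤ 14.57) = 2(1 − Φ(3.29/√14.57)) = 2(1 − Φ(0.8619)) ≈ 0.3887

By the reflection principle for standard BM, P(τ_b ≤ t) = 2 · P(B_t ≥ b). Since B_t ~ N(0, t), P(B_t ≥ 3.29) = 1 − Φ(3.29/√t) = 1 − Φ(3.29/√14.57) = 1 − Φ(0.8619) ≈ 0.19437. Doubling: P(τ_{3.29} ≤ 14.57) ≈ 2 · 0.19437 = 0.38874 ≈ 0.3887.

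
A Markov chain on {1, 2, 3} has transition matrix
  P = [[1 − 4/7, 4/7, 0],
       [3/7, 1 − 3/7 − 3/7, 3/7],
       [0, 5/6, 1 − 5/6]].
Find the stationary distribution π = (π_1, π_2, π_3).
π = (105/317, 140/317, 72/317)

This is a birth-death chain on three states, which satisfies detailed balance: π_1 · P_{12} = π_2 · P_{21} and π_2 · P_{23} = π_3 · P_{32}.
From π_1 · 4/7 = π_2 · 3/7: π_2/π_1 = (4/7)/(3/7) = 4/3.
From π_2 · 3/7 = π_3 · 5/6: π_3/π_2 = (3/7)/(5/6) = 18/35.
Take π_1 proportional to 1; then unnormalized π = (1, 4/3, 24/35). Normalize by dividing by the sum 317/105:
  π = (105/317, 140/317, 72/317).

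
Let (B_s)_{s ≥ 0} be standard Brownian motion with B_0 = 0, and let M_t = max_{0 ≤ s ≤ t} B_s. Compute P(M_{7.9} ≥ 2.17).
P(M_{7.9} ≥ 2.17) = 2·P(B_{7.9} ≥ 2.17) = 2(1 − Φ(2.17/√7.9)) ≈ 0.4401

By the reflection principle for Brownian motion, P(M_t ≥ a) = 2 · P(B_t ≥ a) for a ≥ 0. Since B_t ~ N(0, t), P(B_t ≥ 2.17) = 1 − Φ(2.17/√t) = 1 − Φ(2.17/√7.9) = 1 − Φ(0.7721). So
  P(M_{7.9} ≥ 2.17) = 2(1 − Φ(0.7721)) ≈ 0.4401.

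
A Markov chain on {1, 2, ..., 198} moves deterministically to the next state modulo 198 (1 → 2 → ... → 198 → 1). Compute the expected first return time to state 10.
E[T_10 | X_0 = 10] = 198

The chain cycles deterministically, so starting at state 10 it returns in exactly 198 steps. Equivalently, the stationary distribution is uniform π_j = 1/198 for every state j, so by Kac's formula E[T_10] = 1/π_10 = 198.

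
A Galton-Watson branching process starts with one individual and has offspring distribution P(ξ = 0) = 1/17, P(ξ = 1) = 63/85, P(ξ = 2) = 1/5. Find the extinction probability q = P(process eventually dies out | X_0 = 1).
q = 5/17

The pgf is f(s) = 1/17 + 63/85·s + 1/5·s². The extinction probability q is the smallest fixed point of f in [0, 1]. Setting s = f(s):
  1/5·s² + (63/85 − 1)·s + 1/17 = 0
  1/5·s² − (1/17 + 1/5)·s + 1/17 = 0
which factors as (s − 1)·(1/5·s − 1/17) = 0, giving roots s = 1 and s = (1/17)/(1/5) = 5/17.
Mean offspring μ = 63/85 + 2·1/5 = 97/85 > 1 (supercritical), so q < 1. The extinction probability is the smaller root: q = (1/17)/(1/5) = 5/17.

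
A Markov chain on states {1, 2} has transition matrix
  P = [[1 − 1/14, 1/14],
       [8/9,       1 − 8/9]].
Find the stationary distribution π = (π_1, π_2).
π_1 = 112/121, π_2 = 9/121

Solve πP = π with π_1 + π_2 = 1. From πP = π: π_1 · (1 − 1/14) + π_2 · 8/9 = π_1 ⇒ π_2 · 8/9 = π_1 · 1/14 ⇒ π_2/π_1 = (1/14)/(8/9) = 9/112. Together with π_1 + π_2 = 1:
  π_1 = (8/9)/(1/14 + 8/9) = (8/9)/(121/126) = 112/121,
  π_2 = (1/14)/(1/14 + 8/9) = (1/14)/(121/126) = 9/121.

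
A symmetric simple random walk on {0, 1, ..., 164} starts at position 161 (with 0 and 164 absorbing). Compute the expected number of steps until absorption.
E[τ | X_0 = 161] = 483

Let v_k = E[τ | X_0 = k]. Boundary: v_0 = v_164 = 0. Recurrence: v_k = 1 + (v_{k-1} + v_{k+1})/2 for 1 ≤ k ≤ 163. The particular solution to v_k − (v_{k-1} + v_{k+1})/2 = 1 is v_k = −k^2. Adding homogeneous solution A + B k and matching boundaries gives v_k = k (164 − k). Substituting k = 161: v_161 = 161 · 3 = 483.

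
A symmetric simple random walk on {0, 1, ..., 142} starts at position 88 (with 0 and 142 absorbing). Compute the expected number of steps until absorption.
E[τ | X_0 = 88] = 4752

Let v_k = E[τ | X_0 = k]. Boundary: v_0 = v_142 = 0. Recurrence: v_k = 1 + (v_{k-1} + v_{k+1})/2 for 1 ≤ k ≤ 141. The particular solution to v_k − (v_{k-1} + v_{k+1})/2 = 1 is v_k = −k^2. Adding homogeneous solution A + B k and matching boundaries gives v_k = k (142 − k). Substituting k = 88: v_88 = 88 · 54 = 4752.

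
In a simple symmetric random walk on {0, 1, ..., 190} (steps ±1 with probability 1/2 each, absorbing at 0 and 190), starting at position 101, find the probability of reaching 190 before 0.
P(hit 190 before 0) = 101/190

Let u_k = P(hit 190 before 0 | start at k). Then u_0 = 0, u_190 = 1, and u_k = u_{k-1}/2 + u_{k+1}/2 for 1 ≤ k ≤ 189. This harmonic recurrence is solved by u_k = k/190, giving u_101 = 101/190.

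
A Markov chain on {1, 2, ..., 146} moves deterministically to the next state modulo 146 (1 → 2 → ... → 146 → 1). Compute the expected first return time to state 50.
E[T_50 | X_0 = 50] = 146

The chain cycles deterministically, so starting at state 50 it returns in exactly 146 steps. Equivalently, the stationary distribution is uniform π_j = 1/146 for every state j, so by Kac's formula E[T_50] = 1/π_50 = 146.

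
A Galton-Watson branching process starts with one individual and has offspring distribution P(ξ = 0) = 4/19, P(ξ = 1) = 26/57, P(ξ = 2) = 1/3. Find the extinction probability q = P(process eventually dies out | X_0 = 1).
q = 12/19

The pgf is f(s) = 4/19 + 26/57·s + 1/3·s². The extinction probability q is the smallest fixed point of f in [0, 1]. Setting s = f(s):
  1/3·s² + (26/57 − 1)·s + 4/19 = 0
  1/3·s² − (4/19 + 1/3)·s + 4/19 = 0
which factors as (s − 1)·(1/3·s − 4/19) = 0, giving roots s = 1 and s = (4/19)/(1/3) = 12/19.
Mean offspring μ = 26/57 + 2·1/3 = 64/57 > 1 (supercritical), so q < 1. The extinction probability is the smaller root: q = (4/19)/(1/3) = 12/19.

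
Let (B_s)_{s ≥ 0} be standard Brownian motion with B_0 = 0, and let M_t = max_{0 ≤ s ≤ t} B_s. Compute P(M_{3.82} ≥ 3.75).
P(M_{3.82} ≥ 3.75) = 2·P(B_{3.82} ≥ 3.75) = 2(1 − Φ(3.75/√3.82)) ≈ 0.0550

By the reflection principle for Brownian motion, P(M_t ≥ a) = 2 · P(B_t ≥ a) for a ≥ 0. Since B_t ~ N(0, t), P(B_t ≥ 3.75) = 1 − Φ(3.75/√t) = 1 − Φ(3.75/√3.82) = 1 − Φ(1.9187). So
  P(M_{3.82} ≥ 3.75) = 2(1 − Φ(1.9187)) ≈ 0.0550.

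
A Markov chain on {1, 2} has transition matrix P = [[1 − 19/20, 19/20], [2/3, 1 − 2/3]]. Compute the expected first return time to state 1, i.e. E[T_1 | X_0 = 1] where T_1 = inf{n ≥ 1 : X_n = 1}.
E[T_1 | X_0 = 1] = 1/π_1 = 97/40

For an irreducible recurrent Markov chain with stationary distribution π, E[T_i | X_0 = i] = 1/π_i (Kac's formula). Here π_1 = (2/3)/(19/20 + 2/3) = (2/3)/(97/60) = 40/97, so E[T_1 | X_0 = 1] = 1/π_1 = (19/20 + 2/3)/(2/3) = (97/60)/(2/3) = 97/40.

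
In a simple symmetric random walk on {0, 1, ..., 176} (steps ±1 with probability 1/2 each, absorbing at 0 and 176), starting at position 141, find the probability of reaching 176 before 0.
P(hit 176 before 0) = 141/176

Let u_k = P(hit 176 before 0 | start at k). Then u_0 = 0, u_176 = 1, and u_k = u_{k-1}/2 + u_{k+1}/2 for 1 ≤ k ≤ 175. This harmonic recurrence is solved by u_k = k/176, giving u_141 = 141/176.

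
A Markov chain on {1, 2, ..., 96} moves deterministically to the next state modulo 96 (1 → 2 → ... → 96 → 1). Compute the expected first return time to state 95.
E[T_95 | X_0 = 95] = 96

The chain cycles deterministically, so starting at state 95 it returns in exactly 96 steps. Equivalently, the stationary distribution is uniform π_j = 1/96 for every state j, so by Kac's formula E[T_95] = 1/π_95 = 96.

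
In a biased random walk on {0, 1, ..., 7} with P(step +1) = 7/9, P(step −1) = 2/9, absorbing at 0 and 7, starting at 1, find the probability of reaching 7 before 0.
P(hit 7 before 0) = (1 − (2/7)^1) / (1 − (2/7)^7) = 117649/164683

Let u_k denote P(reach 7 before 0 | start at k). Boundary: u_0 = 0, u_7 = 1. Recurrence: u_k = 7/9·u_{k+1} + 2/9·u_{k-1} for 1 ≤ k ≤ 6. Try u_k = A + B·r^k with r = q/p = (2/9)/(7/9) = 2/7. Substitution satisfies the recurrence; boundary conditions give:
  u_k = (1 − r^k) / (1 − r^N) = (1 − (2/7)^1) / (1 − (2/7)^7) = 117649/164683.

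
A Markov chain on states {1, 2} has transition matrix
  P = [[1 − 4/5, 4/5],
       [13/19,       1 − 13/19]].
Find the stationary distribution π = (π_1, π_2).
π_1 = 65/141, π_2 = 76/141

Solve πP = π with π_1 + π_2 = 1. From πP = π: π_1 · (1 − 4/5) + π_2 · 13/19 = π_1 ⇒ π_2 · 13/19 = π_1 · 4/5 ⇒ π_2/π_1 = (4/5)/(13/19) = 76/65. Together with π_1 + π_2 = 1:
  π_1 = (13/19)/(4/5 + 13/19) = (13/19)/(141/95) = 65/141,
  π_2 = (4/5)/(4/5 + 13/19) = (4/5)/(141/95) = 76/141.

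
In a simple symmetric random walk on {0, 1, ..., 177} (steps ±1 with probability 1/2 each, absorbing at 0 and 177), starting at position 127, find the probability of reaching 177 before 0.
P(hit 177 before 0) = 127/177

Let u_k = P(hit 177 before 0 | start at k). Then u_0 = 0, u_177 = 1, and u_k = u_{k-1}/2 + u_{k+1}/2 for 1 ≤ k ≤ 176. This harmonic recurrence is solved by u_k = k/177, giving u_127 = 127/177.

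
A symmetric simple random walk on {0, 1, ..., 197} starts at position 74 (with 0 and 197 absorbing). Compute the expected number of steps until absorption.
E[τ | X_0 = 74] = 9102

Let v_k = E[τ | X_0 = k]. Boundary: v_0 = v_197 = 0. Recurrence: v_k = 1 + (v_{k-1} + v_{k+1})/2 for 1 ≤ k ≤ 196. The particular solution to v_k − (v_{k-1} + v_{k+1})/2 = 1 is v_k = −k^2. Adding homogeneous solution A + B k and matching boundaries gives v_k = k (197 − k). Substituting k = 74: v_74 = 74 · 123 = 9102.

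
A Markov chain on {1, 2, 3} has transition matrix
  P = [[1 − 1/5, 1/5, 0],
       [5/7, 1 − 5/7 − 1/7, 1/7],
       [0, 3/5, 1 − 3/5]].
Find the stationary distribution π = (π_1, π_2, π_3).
π = (75/101, 21/101, 5/101)

This is a birth-death chain on three states, which satisfies detailed balance: π_1 · P_{12} = π_2 · P_{21} and π_2 · P_{23} = π_3 · P_{32}.
From π_1 · 1/5 = π_2 · 5/7: π_2/π_1 = (1/5)/(5/7) = 7/25.
From π_2 · 1/7 = π_3 · 3/5: π_3/π_2 = (1/7)/(3/5) = 5/21.
Take π_1 proportional to 1; then unnormalized π = (1, 7/25, 1/15). Normalize by dividing by the sum 101/75:
  π = (75/101, 21/101, 5/101).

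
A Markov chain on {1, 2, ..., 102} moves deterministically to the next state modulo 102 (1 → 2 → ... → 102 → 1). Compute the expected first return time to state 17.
E[T_17 | X_0 = 17] = 102

The chain cycles deterministically, so starting at state 17 it returns in exactly 102 steps. Equivalently, the stationary distribution is uniform π_j = 1/102 for every state j, so by Kac's formula E[T_17] = 1/π_17 = 102.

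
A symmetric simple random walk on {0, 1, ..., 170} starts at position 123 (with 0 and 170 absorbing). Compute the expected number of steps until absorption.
E[τ | X_0 = 123] = 5781

Let v_k = E[τ | X_0 = k]. Boundary: v_0 = v_170 = 0. Recurrence: v_k = 1 + (v_{k-1} + v_{k+1})/2 for 1 ≤ k ≤ 169. The particular solution to v_k − (v_{k-1} + v_{k+1})/2 = 1 is v_k = −k^2. Adding homogeneous solution A + B k and matching boundaries gives v_k = k (170 − k). Substituting k = 123: v_123 = 123 · 47 = 5781.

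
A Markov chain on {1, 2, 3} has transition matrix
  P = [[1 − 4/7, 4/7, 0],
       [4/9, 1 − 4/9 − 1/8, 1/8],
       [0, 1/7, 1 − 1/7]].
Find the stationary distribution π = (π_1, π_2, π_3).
π = (56/191, 72/191, 63/191)

This is a birth-death chain on three states, which satisfies detailed balance: π_1 · P_{12} = π_2 · P_{21} and π_2 · P_{23} = π_3 · P_{32}.
From π_1 · 4/7 = π_2 · 4/9: π_2/π_1 = (4/7)/(4/9) = 9/7.
From π_2 · 1/8 = π_3 · 1/7: π_3/π_2 = (1/8)/(1/7) = 7/8.
Take π_1 proportional to 1; then unnormalized π = (1, 9/7, 9/8). Normalize by dividing by the sum 191/56:
  π = (56/191, 72/191, 63/191).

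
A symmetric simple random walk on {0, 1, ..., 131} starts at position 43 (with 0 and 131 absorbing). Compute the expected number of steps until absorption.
E[τ | X_0 = 43] = 3784

Let v_k = E[τ | X_0 = k]. Boundary: v_0 = v_131 = 0. Recurrence: v_k = 1 + (v_{k-1} + v_{k+1})/2 for 1 ≤ k ≤ 130. The particular solution to v_k − (v_{k-1} + v_{k+1})/2 = 1 is v_k = −k^2. Adding homogeneous solution A + B k and matching boundaries gives v_k = k (131 − k). Substituting k = 43: v_43 = 43 · 88 = 3784.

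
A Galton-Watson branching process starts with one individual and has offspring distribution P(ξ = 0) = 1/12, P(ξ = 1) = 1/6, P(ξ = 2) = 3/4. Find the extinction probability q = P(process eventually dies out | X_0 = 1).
q = 1/9

The pgf is f(s) = 1/12 + 1/6·s + 3/4·s². The extinction probability q is the smallest fixed point of f in [0, 1]. Setting s = f(s):
  3/4·s² + (1/6 − 1)·s + 1/12 = 0
  3/4·s² − (1/12 + 3/4)·s + 1/12 = 0
which factors as (s − 1)·(3/4·s − 1/12) = 0, giving roots s = 1 and s = (1/12)/(3/4) = 1/9.
Mean offspring μ = 1/6 + 2·3/4 = 5/3 > 1 (supercritical), so q < 1. The extinction probability is the smaller root: q = (1/12)/(3/4) = 1/9.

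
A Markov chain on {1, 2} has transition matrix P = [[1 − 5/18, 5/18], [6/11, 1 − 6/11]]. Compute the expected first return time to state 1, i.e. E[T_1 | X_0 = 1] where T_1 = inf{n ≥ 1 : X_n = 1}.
E[T_1 | X_0 = 1] = 1/π_1 = 163/108

For an irreducible recurrent Markov chain with stationary distribution π, E[T_i | X_0 = i] = 1/π_i (Kac's formula). Here π_1 = (6/11)/(5/18 + 6/11) = (6/11)/(163/198) = 108/163, so E[T_1 | X_0 = 1] = 1/π_1 = (5/18 + 6/11)/(6/11) = (163/198)/(6/11) = 163/108.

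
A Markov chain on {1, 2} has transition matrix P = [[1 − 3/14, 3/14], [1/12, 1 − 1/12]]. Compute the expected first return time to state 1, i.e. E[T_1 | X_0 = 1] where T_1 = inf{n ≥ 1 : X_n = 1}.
E[T_1 | X_0 = 1] = 1/π_1 = 25/7

For an irreducible recurrent Markov chain with stationary distribution π, E[T_i | X_0 = i] = 1/π_i (Kac's formula). Here π_1 = (1/12)/(3/14 + 1/12) = (1/12)/(25/84) = 7/25, so E[T_1 | X_0 = 1] = 1/π_1 = (3/14 + 1/12)/(1/12) = (25/84)/(1/12) = 25/7.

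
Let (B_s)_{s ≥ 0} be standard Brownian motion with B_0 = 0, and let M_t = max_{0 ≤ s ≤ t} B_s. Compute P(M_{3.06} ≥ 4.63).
P(M_{3.06} ≥ 4.63) = 2·P(B_{3.06} ≥ 4.63) = 2(1 − Φ(4.63/√3.06)) ≈ 0.0081

By the reflection principle for Brownian motion, P(M_t ≥ a) = 2 · P(B_t ≥ a) for a ≥ 0. Since B_t ~ N(0, t), P(B_t ≥ 4.63) = 1 − Φ(4.63/√t) = 1 − Φ(4.63/√3.06) = 1 − Φ(2.6468). So
  P(M_{3.06} ≥ 4.63) = 2(1 − Φ(2.6468)) ≈ 0.0081.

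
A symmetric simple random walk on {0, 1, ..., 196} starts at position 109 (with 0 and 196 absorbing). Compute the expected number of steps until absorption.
E[τ | X_0 = 109] = 9483

Let v_k = E[τ | X_0 = k]. Boundary: v_0 = v_196 = 0. Recurrence: v_k = 1 + (v_{k-1} + v_{k+1})/2 for 1 ≤ k ≤ 195. The particular solution to v_k − (v_{k-1} + v_{k+1})/2 = 1 is v_k = −k^2. Adding homogeneous solution A + B k and matching boundaries gives v_k = k (196 − k). Substituting k = 109: v_109 = 109 · 87 = 9483.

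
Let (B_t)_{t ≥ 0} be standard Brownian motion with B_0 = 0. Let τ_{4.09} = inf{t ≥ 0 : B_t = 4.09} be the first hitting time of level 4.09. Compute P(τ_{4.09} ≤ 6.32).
P(τ_{4.09} ≤ 6.32) = 2(1 − Φ(4.09/√6.32)) = 2(1 − Φ(1.6269)) ≈ 0.1038

By the reflection principle for standard BM, P(τ_b ≤ t) = 2 · P(B_t ≥ b). Since B_t ~ N(0, t), P(B_t ≥ 4.09) = 1 − Φ(4.09/√t) = 1 − Φ(4.09/√6.32) = 1 − Φ(1.6269) ≈ 0.05188. Doubling: P(τ_{4.09} ≤ 6.32) ≈ 2 · 0.05188 = 0.10376 ≈ 0.1038.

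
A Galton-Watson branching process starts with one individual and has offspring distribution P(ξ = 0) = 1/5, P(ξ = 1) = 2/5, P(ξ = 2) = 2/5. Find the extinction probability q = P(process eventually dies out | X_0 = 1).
q = 1/2

The pgf is f(s) = 1/5 + 2/5·s + 2/5·s². The extinction probability q is the smallest fixed point of f in [0, 1]. Setting s = f(s):
  2/5·s² + (2/5 − 1)·s + 1/5 = 0
  2/5·s² − (1/5 + 2/5)·s + 1/5 = 0
which factors as (s − 1)·(2/5·s − 1/5) = 0, giving roots s = 1 and s = (1/5)/(2/5) = 1/2.
Mean offspring μ = 2/5 + 2·2/5 = 6/5 > 1 (supercritical), so q < 1. The extinction probability is the smaller root: q = (1/5)/(2/5) = 1/2.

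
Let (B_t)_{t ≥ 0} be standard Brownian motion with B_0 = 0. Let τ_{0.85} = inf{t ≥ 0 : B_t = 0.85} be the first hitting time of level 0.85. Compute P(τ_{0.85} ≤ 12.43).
P(τ_{0.85} ≤ 12.43) = 2(1 − Φ(0.85/√12.43)) = 2(1 − Φ(0.2411)) ≈ 0.8095

By the reflection principle for standard BM, P(τ_b ≤ t) = 2 · P(B_t ≥ b). Since B_t ~ N(0, t), P(B_t ≥ 0.85) = 1 − Φ(0.85/√t) = 1 − Φ(0.85/√12.43) = 1 − Φ(0.2411) ≈ 0.40474. Doubling: P(τ_{0.85} ≤ 12.43) ≈ 2 · 0.40474 = 0.80948 ≈ 0.8095.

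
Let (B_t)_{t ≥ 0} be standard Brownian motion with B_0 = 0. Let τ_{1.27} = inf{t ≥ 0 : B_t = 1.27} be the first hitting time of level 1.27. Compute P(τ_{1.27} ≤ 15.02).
P(τ_{1.27} ≤ 15.02) = 2(1 − Φ(1.27/√15.02)) = 2(1 − Φ(0.3277)) ≈ 0.7431

By the reflection principle for standard BM, P(τ_b ≤ t) = 2 · P(B_t ≥ b). Since B_t ~ N(0, t), P(B_t ≥ 1.27) = 1 − Φ(1.27/√t) = 1 − Φ(1.27/√15.02) = 1 − Φ(0.3277) ≈ 0.37157. Doubling: P(τ_{1.27} ≤ 15.02) ≈ 2 · 0.37157 = 0.74314 ≈ 0.7431.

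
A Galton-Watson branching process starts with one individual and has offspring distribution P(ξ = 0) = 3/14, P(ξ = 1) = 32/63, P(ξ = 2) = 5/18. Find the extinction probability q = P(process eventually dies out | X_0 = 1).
q = 27/35

The pgf is f(s) = 3/14 + 32/63·s + 5/18·s². The extinction probability q is the smallest fixed point of f in [0, 1]. Setting s = f(s):
  5/18·s² + (32/63 − 1)·s + 3/14 = 0
  5/18·s² − (3/14 + 5/18)·s + 3/14 = 0
which factors as (s − 1)·(5/18·s − 3/14) = 0, giving roots s = 1 and s = (3/14)/(5/18) = 27/35.
Mean offspring μ = 32/63 + 2·5/18 = 67/63 > 1 (supercritical), so q < 1. The extinction probability is the smaller root: q = (3/14)/(5/18) = 27/35.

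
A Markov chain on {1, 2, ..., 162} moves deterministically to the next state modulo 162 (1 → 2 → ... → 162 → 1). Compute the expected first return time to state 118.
E[T_118 | X_0 = 118] = 162

The chain cycles deterministically, so starting at state 118 it returns in exactly 162 steps. Equivalently, the stationary distribution is uniform π_j = 1/162 for every state j, so by Kac's formula E[T_118] = 1/π_118 = 162.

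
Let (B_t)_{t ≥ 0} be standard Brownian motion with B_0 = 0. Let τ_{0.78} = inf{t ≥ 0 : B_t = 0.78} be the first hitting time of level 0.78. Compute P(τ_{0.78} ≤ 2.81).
P(τ_{0.78} ≤ 2.81) = 2(1 − Φ(0.78/√2.81)) = 2(1 − Φ(0.4653)) ≈ 0.6417

By the reflection principle for standard BM, P(τ_b ≤ t) = 2 · P(B_t ≥ b). Since B_t ~ N(0, t), P(B_t ≥ 0.78) = 1 − Φ(0.78/√t) = 1 − Φ(0.78/√2.81) = 1 − Φ(0.4653) ≈ 0.32086. Doubling: P(τ_{0.78} ≤ 2.81) ≈ 2 · 0.32086 = 0.64172 ≈ 0.6417.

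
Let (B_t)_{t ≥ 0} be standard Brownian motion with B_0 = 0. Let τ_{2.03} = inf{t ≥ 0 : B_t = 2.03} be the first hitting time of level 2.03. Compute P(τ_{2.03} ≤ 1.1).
P(τ_{2.03} ≤ 1.1) = 2(1 − Φ(2.03/√1.1)) = 2(1 − Φ(1.9355)) ≈ 0.0529

By the reflection principle for standard BM, P(τ_b ≤ t) = 2 · P(B_t ≥ b). Since B_t ~ N(0, t), P(B_t ≥ 2.03) = 1 − Φ(2.03/√t) = 1 − Φ(2.03/√1.1) = 1 − Φ(1.9355) ≈ 0.02646. Doubling: P(τ_{2.03} ≤ 1.1) ≈ 2 · 0.02646 = 0.05292 ≈ 0.0529.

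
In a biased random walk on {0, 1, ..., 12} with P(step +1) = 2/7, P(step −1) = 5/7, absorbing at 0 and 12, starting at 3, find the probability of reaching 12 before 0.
P(hit 12 before 0) = (1 − (5/2)^3) / (1 − (5/2)^12) = 512/2086637

Let u_k denote P(reach 12 before 0 | start at k). Boundary: u_0 = 0, u_12 = 1. Recurrence: u_k = 2/7·u_{k+1} + 5/7·u_{k-1} for 1 ≤ k ≤ 11. Try u_k = A + B·r^k with r = q/p = (5/7)/(2/7) = 5/2. Substitution satisfies the recurrence; boundary conditions give:
  u_k = (1 − r^k) / (1 − r^N) = (1 − (5/2)^3) / (1 − (5/2)^12) = 512/2086637.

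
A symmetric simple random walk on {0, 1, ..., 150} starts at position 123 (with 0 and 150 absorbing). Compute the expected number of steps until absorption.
E[τ | X_0 = 123] = 3321

Let v_k = E[τ | X_0 = k]. Boundary: v_0 = v_150 = 0. Recurrence: v_k = 1 + (v_{k-1} + v_{k+1})/2 for 1 ≤ k ≤ 149. The particular solution to v_k − (v_{k-1} + v_{k+1})/2 = 1 is v_k = −k^2. Adding homogeneous solution A + B k and matching boundaries gives v_k = k (150 − k). Substituting k = 123: v_123 = 123 · 27 = 3321.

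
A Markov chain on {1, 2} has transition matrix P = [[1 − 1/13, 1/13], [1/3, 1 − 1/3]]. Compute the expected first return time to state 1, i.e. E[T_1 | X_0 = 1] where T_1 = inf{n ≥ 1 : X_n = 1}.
E[T_1 | X_0 = 1] = 1/π_1 = 16/13

For an irreducible recurrent Markov chain with stationary distribution π, E[T_i | X_0 = i] = 1/π_i (Kac's formula). Here π_1 = (1/3)/(1/13 + 1/3) = (1/3)/(16/39) = 13/16, so E[T_1 | X_0 = 1] = 1/π_1 = (1/13 + 1/3)/(1/3) = (16/39)/(1/3) = 16/13.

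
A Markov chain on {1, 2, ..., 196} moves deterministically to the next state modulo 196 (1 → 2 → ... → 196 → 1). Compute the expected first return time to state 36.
E[T_36 | X_0 = 36] = 196

The chain cycles deterministically, so starting at state 36 it returns in exactly 196 steps. Equivalently, the stationary distribution is uniform π_j = 1/196 for every state j, so by Kac's formula E[T_36] = 1/π_36 = 196.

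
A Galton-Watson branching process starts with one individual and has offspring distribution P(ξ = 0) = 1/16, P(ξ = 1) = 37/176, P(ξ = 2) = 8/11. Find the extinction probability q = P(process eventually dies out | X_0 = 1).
q = 11/128

The pgf is f(s) = 1/16 + 37/176·s + 8/11·s². The extinction probability q is the smallest fixed point of f in [0, 1]. Setting s = f(s):
  8/11·s² + (37/176 − 1)·s + 1/16 = 0
  8/11·s² − (1/16 + 8/11)·s + 1/16 = 0
which factors as (s − 1)·(8/11·s − 1/16) = 0, giving roots s = 1 and s = (1/16)/(8/11) = 11/128.
Mean offspring μ = 37/176 + 2·8/11 = 293/176 > 1 (supercritical), so q < 1. The extinction probability is the smaller root: q = (1/16)/(8/11) = 11/128.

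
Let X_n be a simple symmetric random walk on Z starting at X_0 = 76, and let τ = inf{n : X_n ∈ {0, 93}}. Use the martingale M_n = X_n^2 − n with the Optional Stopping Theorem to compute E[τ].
E[τ] = 1292

M_n = X_n^2 − n is a martingale (since E[X_{n+1}^2 | F_n] = X_n^2 + 1). By OST (τ has finite mean in a bounded region), E[M_τ] = E[M_0] = X_0^2 − 0 = 76^2 = 5776. Also E[M_τ] = E[X_τ^2] − E[τ]. The walk exits at 0 or 93, with P(hit 93 first) = 76/93, so E[X_τ^2] = 93^2 · 76/93 + 0 = 7068. Thus E[τ] = E[X_τ^2] − E[M_τ] = 7068 − 5776 = 1292 = 76(93 − 76) = 1292.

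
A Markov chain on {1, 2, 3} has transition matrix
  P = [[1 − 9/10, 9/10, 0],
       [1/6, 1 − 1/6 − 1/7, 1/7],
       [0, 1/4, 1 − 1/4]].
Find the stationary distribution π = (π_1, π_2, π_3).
π = (35/332, 189/332, 27/83)

This is a birth-death chain on three states, which satisfies detailed balance: π_1 · P_{12} = π_2 · P_{21} and π_2 · P_{23} = π_3 · P_{32}.
From π_1 · 9/10 = π_2 · 1/6: π_2/π_1 = (9/10)/(1/6) = 27/5.
From π_2 · 1/7 = π_3 · 1/4: π_3/π_2 = (1/7)/(1/4) = 4/7.
Take π_1 proportional to 1; then unnormalized π = (1, 27/5, 108/35). Normalize by dividing by the sum 332/35:
  π = (35/332, 189/332, 27/83).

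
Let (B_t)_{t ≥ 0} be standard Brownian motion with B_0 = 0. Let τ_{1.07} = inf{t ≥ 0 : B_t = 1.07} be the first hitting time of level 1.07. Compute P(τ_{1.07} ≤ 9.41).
P(τ_{1.07} ≤ 9.41) = 2(1 − Φ(1.07/√9.41)) = 2(1 − Φ(0.3488)) ≈ 0.7272

By the reflection principle for standard BM, P(τ_b ≤ t) = 2 · P(B_t ≥ b). Since B_t ~ N(0, t), P(B_t ≥ 1.07) = 1 − Φ(1.07/√t) = 1 − Φ(1.07/√9.41) = 1 − Φ(0.3488) ≈ 0.36362. Doubling: P(τ_{1.07} ≤ 9.41) ≈ 2 · 0.36362 = 0.72724 ≈ 0.7272.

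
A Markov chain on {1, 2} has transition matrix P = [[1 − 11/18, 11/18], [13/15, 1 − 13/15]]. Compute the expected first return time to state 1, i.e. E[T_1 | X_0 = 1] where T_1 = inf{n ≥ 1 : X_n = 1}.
E[T_1 | X_0 = 1] = 1/π_1 = 133/78

For an irreducible recurrent Markov chain with stationary distribution π, E[T_i | X_0 = i] = 1/π_i (Kac's formula). Here π_1 = (13/15)/(11/18 + 13/15) = (13/15)/(133/90) = 78/133, so E[T_1 | X_0 = 1] = 1/π_1 = (11/18 + 13/15)/(13/15) = (133/90)/(13/15) = 133/78.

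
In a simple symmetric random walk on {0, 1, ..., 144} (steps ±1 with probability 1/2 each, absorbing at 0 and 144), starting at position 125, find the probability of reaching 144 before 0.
P(hit 144 before 0) = 125/144

Let u_k = P(hit 144 before 0 | start at k). Then u_0 = 0, u_144 = 1, and u_k = u_{k-1}/2 + u_{k+1}/2 for 1 ≤ k ≤ 143. This harmonic recurrence is solved by u_k = k/144, giving u_125 = 125/144.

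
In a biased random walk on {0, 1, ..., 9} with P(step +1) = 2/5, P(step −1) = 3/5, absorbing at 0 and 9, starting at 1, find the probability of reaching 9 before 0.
P(hit 9 before 0) = (1 − (3/2)^1) / (1 − (3/2)^9) = 256/19171

Let u_k denote P(reach 9 before 0 | start at k). Boundary: u_0 = 0, u_9 = 1. Recurrence: u_k = 2/5·u_{k+1} + 3/5·u_{k-1} for 1 ≤ k ≤ 8. Try u_k = A + B·r^k with r = q/p = (3/5)/(2/5) = 3/2. Substitution satisfies the recurrence; boundary conditions give:
  u_k = (1 − r^k) / (1 − r^N) = (1 − (3/2)^1) / (1 − (3/2)^9) = 256/19171.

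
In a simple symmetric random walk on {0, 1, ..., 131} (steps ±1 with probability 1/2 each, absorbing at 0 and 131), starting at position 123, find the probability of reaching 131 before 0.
P(hit 131 before 0) = 123/131

Let u_k = P(hit 131 before 0 | start at k). Then u_0 = 0, u_131 = 1, and u_k = u_{k-1}/2 + u_{k+1}/2 for 1 ≤ k ≤ 130. This harmonic recurrence is solved by u_k = k/131, giving u_123 = 123/131.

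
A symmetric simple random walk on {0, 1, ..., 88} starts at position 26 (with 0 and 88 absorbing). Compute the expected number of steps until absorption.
E[τ | X_0 = 26] = 1612

Let v_k = E[τ | X_0 = k]. Boundary: v_0 = v_88 = 0. Recurrence: v_k = 1 + (v_{k-1} + v_{k+1})/2 for 1 ≤ k ≤ 87. The particular solution to v_k − (v_{k-1} + v_{k+1})/2 = 1 is v_k = −k^2. Adding homogeneous solution A + B k and matching boundaries gives v_k = k (88 − k). Substituting k = 26: v_26 = 26 · 62 = 1612.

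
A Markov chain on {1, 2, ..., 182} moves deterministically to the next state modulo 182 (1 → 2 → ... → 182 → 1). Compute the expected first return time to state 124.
E[T_124 | X_0 = 124] = 182

The chain cycles deterministically, so starting at state 124 it returns in exactly 182 steps. Equivalently, the stationary distribution is uniform π_j = 1/182 for every state j, so by Kac's formula E[T_124] = 1/π_124 = 182.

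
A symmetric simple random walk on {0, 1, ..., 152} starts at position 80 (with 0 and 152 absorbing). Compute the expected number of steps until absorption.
E[τ | X_0 = 80] = 5760

Let v_k = E[τ | X_0 = k]. Boundary: v_0 = v_152 = 0. Recurrence: v_k = 1 + (v_{k-1} + v_{k+1})/2 for 1 ≤ k ≤ 151. The particular solution to v_k − (v_{k-1} + v_{k+1})/2 = 1 is v_k = −k^2. Adding homogeneous solution A + B k and matching boundaries gives v_k = k (152 − k). Substituting k = 80: v_80 = 80 · 72 = 5760.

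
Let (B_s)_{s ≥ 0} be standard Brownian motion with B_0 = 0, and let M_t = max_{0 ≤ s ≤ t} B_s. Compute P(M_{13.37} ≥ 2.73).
P(M_{13.37} ≥ 2.73) = 2·P(B_{13.37} ≥ 2.73) = 2(1 − Φ(2.73/√13.37)) ≈ 0.4553

By the reflection principle for Brownian motion, P(M_t ≥ a) = 2 · P(B_t ≥ a) for a ≥ 0. Since B_t ~ N(0, t), P(B_t ≥ 2.73) = 1 − Φ(2.73/√t) = 1 − Φ(2.73/√13.37) = 1 − Φ(0.7466). So
  P(M_{13.37} ≥ 2.73) = 2(1 − Φ(0.7466)) ≈ 0.4553.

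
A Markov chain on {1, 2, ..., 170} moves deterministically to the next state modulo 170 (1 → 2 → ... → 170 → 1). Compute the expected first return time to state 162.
E[T_162 | X_0 = 162] = 170

The chain cycles deterministically, so starting at state 162 it returns in exactly 170 steps. Equivalently, the stationary distribution is uniform π_j = 1/170 for every state j, so by Kac's formula E[T_162] = 1/π_162 = 170.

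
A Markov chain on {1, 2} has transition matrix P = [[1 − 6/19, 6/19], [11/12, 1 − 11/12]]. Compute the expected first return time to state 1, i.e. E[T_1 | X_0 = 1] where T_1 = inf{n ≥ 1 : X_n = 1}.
E[T_1 | X_0 = 1] = 1/π_1 = 281/209

For an irreducible recurrent Markov chain with stationary distribution π, E[T_i | X_0 = i] = 1/π_i (Kac's formula). Here π_1 = (11/12)/(6/19 + 11/12) = (11/12)/(281/228) = 209/281, so E[T_1 | X_0 = 1] = 1/π_1 = (6/19 + 11/12)/(11/12) = (281/228)/(11/12) = 281/209.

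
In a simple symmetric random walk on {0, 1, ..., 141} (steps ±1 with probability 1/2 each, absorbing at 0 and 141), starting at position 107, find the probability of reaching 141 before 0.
P(hit 141 before 0) = 107/141

Let u_k = P(hit 141 before 0 | start at k). Then u_0 = 0, u_141 = 1, and u_k = u_{k-1}/2 + u_{k+1}/2 for 1 ≤ k ≤ 140. This harmonic recurrence is solved by u_k = k/141, giving u_107 = 107/141.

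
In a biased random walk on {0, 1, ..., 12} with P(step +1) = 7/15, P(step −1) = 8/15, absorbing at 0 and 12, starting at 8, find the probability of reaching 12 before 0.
P(hit 12 before 0) = (1 − (8/7)^8) / (1 − (8/7)^12) = 15599297/32376513

Let u_k denote P(reach 12 before 0 | start at k). Boundary: u_0 = 0, u_12 = 1. Recurrence: u_k = 7/15·u_{k+1} + 8/15·u_{k-1} for 1 ≤ k ≤ 11. Try u_k = A + B·r^k with r = q/p = (8/15)/(7/15) = 8/7. Substitution satisfies the recurrence; boundary conditions give:
  u_k = (1 − r^k) / (1 − r^N) = (1 − (8/7)^8) / (1 − (8/7)^12) = 15599297/32376513.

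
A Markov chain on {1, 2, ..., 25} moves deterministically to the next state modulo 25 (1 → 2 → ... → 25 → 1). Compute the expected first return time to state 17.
E[T_17 | X_0 = 17] = 25

The chain cycles deterministically, so starting at state 17 it returns in exactly 25 steps. Equivalently, the stationary distribution is uniform π_j = 1/25 for every state j, so by Kac's formula E[T_17] = 1/π_17 = 25.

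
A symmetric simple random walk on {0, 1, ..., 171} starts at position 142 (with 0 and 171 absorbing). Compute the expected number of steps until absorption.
E[τ | X_0 = 142] = 4118

Let v_k = E[τ | X_0 = k]. Boundary: v_0 = v_171 = 0. Recurrence: v_k = 1 + (v_{k-1} + v_{k+1})/2 for 1 ≤ k ≤ 170. The particular solution to v_k − (v_{k-1} + v_{k+1})/2 = 1 is v_k = −k^2. Adding homogeneous solution A + B k and matching boundaries gives v_k = k (171 − k). Substituting k = 142: v_142 = 142 · 29 = 4118.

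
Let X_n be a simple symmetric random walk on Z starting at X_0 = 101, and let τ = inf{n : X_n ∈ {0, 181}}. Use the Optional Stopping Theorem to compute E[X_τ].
E[X_τ] = 101

X_n is a martingale and τ is a bounded-mean stopping time (indeed τ is finite a.s. with bounded expectation since the walk is in a bounded region). By the OST, E[X_τ] = E[X_0] = 101. Equivalently: E[X_τ] = 181 · P(hit 181 first) + 0 · P(hit 0 first) = 181 · (101/181) = 101.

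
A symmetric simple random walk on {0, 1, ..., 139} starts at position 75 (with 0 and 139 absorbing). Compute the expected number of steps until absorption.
E[τ | X_0 = 75] = 4800

Let v_k = E[τ | X_0 = k]. Boundary: v_0 = v_139 = 0. Recurrence: v_k = 1 + (v_{k-1} + v_{k+1})/2 for 1 ≤ k ≤ 138. The particular solution to v_k − (v_{k-1} + v_{k+1})/2 = 1 is v_k = −k^2. Adding homogeneous solution A + B k and matching boundaries gives v_k = k (139 − k). Substituting k = 75: v_75 = 75 · 64 = 4800.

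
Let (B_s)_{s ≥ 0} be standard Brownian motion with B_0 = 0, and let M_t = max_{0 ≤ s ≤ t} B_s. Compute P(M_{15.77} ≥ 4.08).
P(M_{15.77} ≥ 4.08) = 2·P(B_{15.77} ≥ 4.08) = 2(1 − Φ(4.08/√15.77)) ≈ 0.3042

By the reflection principle for Brownian motion, P(M_t ≥ a) = 2 · P(B_t ≥ a) for a ≥ 0. Since B_t ~ N(0, t), P(B_t ≥ 4.08) = 1 − Φ(4.08/√t) = 1 − Φ(4.08/√15.77) = 1 − Φ(1.0274). So
  P(M_{15.77} ≥ 4.08) = 2(1 − Φ(1.0274)) ≈ 0.3042.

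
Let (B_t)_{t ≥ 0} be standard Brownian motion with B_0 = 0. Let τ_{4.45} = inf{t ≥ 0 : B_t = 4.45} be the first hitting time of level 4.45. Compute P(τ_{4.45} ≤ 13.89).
P(τ_{4.45} ≤ 13.89) = 2(1 − Φ(4.45/√13.89)) = 2(1 − Φ(1.1940)) ≈ 0.2325

By the reflection principle for standard BM, P(τ_b ≤ t) = 2 · P(B_t ≥ b). Since B_t ~ N(0, t), P(B_t ≥ 4.45) = 1 − Φ(4.45/√t) = 1 − Φ(4.45/√13.89) = 1 − Φ(1.1940) ≈ 0.11624. Doubling: P(τ_{4.45} ≤ 13.89) ≈ 2 · 0.11624 = 0.23248 ≈ 0.2325.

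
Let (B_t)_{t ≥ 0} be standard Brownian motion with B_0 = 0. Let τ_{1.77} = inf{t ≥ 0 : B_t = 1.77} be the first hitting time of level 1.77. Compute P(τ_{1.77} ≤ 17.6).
P(τ_{1.77} ≤ 17.6) = 2(1 − Φ(1.77/√17.6)) = 2(1 − Φ(0.4219)) ≈ 0.6731

By the reflection principle for standard BM, P(τ_b ≤ t) = 2 · P(B_t ≥ b). Since B_t ~ N(0, t), P(B_t ≥ 1.77) = 1 − Φ(1.77/√t) = 1 − Φ(1.77/√17.6) = 1 − Φ(0.4219) ≈ 0.33655. Doubling: P(τ_{1.77} ≤ 17.6) ≈ 2 · 0.33655 = 0.67310 ≈ 0.6731.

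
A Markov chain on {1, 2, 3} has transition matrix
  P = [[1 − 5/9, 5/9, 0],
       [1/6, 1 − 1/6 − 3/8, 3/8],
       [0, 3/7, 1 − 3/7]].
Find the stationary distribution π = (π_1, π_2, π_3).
π = (4/29, 40/87, 35/87)

This is a birth-death chain on three states, which satisfies detailed balance: π_1 · P_{12} = π_2 · P_{21} and π_2 · P_{23} = π_3 · P_{32}.
From π_1 · 5/9 = π_2 · 1/6: π_2/π_1 = (5/9)/(1/6) = 10/3.
From π_2 · 3/8 = π_3 · 3/7: π_3/π_2 = (3/8)/(3/7) = 7/8.
Take π_1 proportional to 1; then unnormalized π = (1, 10/3, 35/12). Normalize by dividing by the sum 29/4:
  π = (4/29, 40/87, 35/87).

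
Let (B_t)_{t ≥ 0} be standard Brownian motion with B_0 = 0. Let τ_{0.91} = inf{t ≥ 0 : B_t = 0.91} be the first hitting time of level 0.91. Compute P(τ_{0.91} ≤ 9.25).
P(τ_{0.91} ≤ 9.25) = 2(1 − Φ(0.91/√9.25)) = 2(1 − Φ(0.2992)) ≈ 0.7648

By the reflection principle for standard BM, P(τ_b ≤ t) = 2 · P(B_t ≥ b). Since B_t ~ N(0, t), P(B_t ≥ 0.91) = 1 − Φ(0.91/√t) = 1 − Φ(0.91/√9.25) = 1 − Φ(0.2992) ≈ 0.38239. Doubling: P(τ_{0.91} ≤ 9.25) ≈ 2 · 0.38239 = 0.76478 ≈ 0.7648.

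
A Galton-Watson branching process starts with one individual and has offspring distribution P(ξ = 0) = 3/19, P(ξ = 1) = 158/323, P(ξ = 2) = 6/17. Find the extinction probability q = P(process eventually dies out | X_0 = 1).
q = 17/38

The pgf is f(s) = 3/19 + 158/323·s + 6/17·s². The extinction probability q is the smallest fixed point of f in [0, 1]. Setting s = f(s):
  6/17·s² + (158/323 − 1)·s + 3/19 = 0
  6/17·s² − (3/19 + 6/17)·s + 3/19 = 0
which factors as (s − 1)·(6/17·s − 3/19) = 0, giving roots s = 1 and s = (3/19)/(6/17) = 17/38.
Mean offspring μ = 158/323 + 2·6/17 = 386/323 > 1 (supercritical), so q < 1. The extinction probability is the smaller root: q = (3/19)/(6/17) = 17/38.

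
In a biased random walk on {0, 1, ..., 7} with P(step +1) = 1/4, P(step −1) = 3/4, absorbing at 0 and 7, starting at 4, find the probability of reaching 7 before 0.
P(hit 7 before 0) = (1 − (3)^4) / (1 − (3)^7) = 40/1093

Let u_k denote P(reach 7 before 0 | start at k). Boundary: u_0 = 0, u_7 = 1. Recurrence: u_k = 1/4·u_{k+1} + 3/4·u_{k-1} for 1 ≤ k ≤ 6. Try u_k = A + B·r^k with r = q/p = (3/4)/(1/4) = 3. Substitution satisfies the recurrence; boundary conditions give:
  u_k = (1 − r^k) / (1 − r^N) = (1 − (3)^4) / (1 − (3)^7) = 40/1093.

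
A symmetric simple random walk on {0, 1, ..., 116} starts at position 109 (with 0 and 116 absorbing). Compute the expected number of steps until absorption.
E[τ | X_0 = 109] = 763

Let v_k = E[τ | X_0 = k]. Boundary: v_0 = v_116 = 0. Recurrence: v_k = 1 + (v_{k-1} + v_{k+1})/2 for 1 ≤ k ≤ 115. The particular solution to v_k − (v_{k-1} + v_{k+1})/2 = 1 is v_k = −k^2. Adding homogeneous solution A + B k and matching boundaries gives v_k = k (116 − k). Substituting k = 109: v_109 = 109 · 7 = 763.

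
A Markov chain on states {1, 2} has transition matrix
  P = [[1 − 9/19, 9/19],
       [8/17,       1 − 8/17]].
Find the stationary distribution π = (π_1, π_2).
π_1 = 152/305, π_2 = 153/305

Solve πP = π with π_1 + π_2 = 1. From πP = π: π_1 · (1 − 9/19) + π_2 · 8/17 = π_1 ⇒ π_2 · 8/17 = π_1 · 9/19 ⇒ π_2/π_1 = (9/19)/(8/17) = 153/152. Together with π_1 + π_2 = 1:
  π_1 = (8/17)/(9/19 + 8/17) = (8/17)/(305/323) = 152/305,
  π_2 = (9/19)/(9/19 + 8/17) = (9/19)/(305/323) = 153/305.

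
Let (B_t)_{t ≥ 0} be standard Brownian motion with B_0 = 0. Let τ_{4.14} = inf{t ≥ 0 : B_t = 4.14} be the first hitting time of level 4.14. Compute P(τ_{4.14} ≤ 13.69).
P(τ_{4.14} ≤ 13.69) = 2(1 − Φ(4.14/√13.69)) = 2(1 − Φ(1.1189)) ≈ 0.2632

By the reflection principle for standard BM, P(τ_b ≤ t) = 2 · P(B_t ≥ b). Since B_t ~ N(0, t), P(B_t ≥ 4.14) = 1 − Φ(4.14/√t) = 1 − Φ(4.14/√13.69) = 1 − Φ(1.1189) ≈ 0.13159. Doubling: P(τ_{4.14} ≤ 13.69) ≈ 2 · 0.13159 = 0.26318 ≈ 0.2632.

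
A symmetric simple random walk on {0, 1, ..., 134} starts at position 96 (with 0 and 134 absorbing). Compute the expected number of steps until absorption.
E[τ | X_0 = 96] = 3648

Let v_k = E[τ | X_0 = k]. Boundary: v_0 = v_134 = 0. Recurrence: v_k = 1 + (v_{k-1} + v_{k+1})/2 for 1 ≤ k ≤ 133. The particular solution to v_k − (v_{k-1} + v_{k+1})/2 = 1 is v_k = −k^2. Adding homogeneous solution A + B k and matching boundaries gives v_k = k (134 − k). Substituting k = 96: v_96 = 96 · 38 = 3648.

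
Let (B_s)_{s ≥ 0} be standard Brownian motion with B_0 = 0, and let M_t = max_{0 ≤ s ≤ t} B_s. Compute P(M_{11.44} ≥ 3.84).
P(M_{11.44} ≥ 3.84) = 2·P(B_{11.44} ≥ 3.84) = 2(1 − Φ(3.84/√11.44)) ≈ 0.2562

By the reflection principle for Brownian motion, P(M_t ≥ a) = 2 · P(B_t ≥ a) for a ≥ 0. Since B_t ~ N(0, t), P(B_t ≥ 3.84) = 1 − Φ(3.84/√t) = 1 − Φ(3.84/√11.44) = 1 − Φ(1.1353). So
  P(M_{11.44} ≥ 3.84) = 2(1 − Φ(1.1353)) ≈ 0.2562.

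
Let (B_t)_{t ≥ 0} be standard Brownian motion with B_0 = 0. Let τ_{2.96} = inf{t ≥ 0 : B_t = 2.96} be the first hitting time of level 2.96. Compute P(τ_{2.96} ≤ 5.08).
P(τ_{2.96} ≤ 5.08) = 2(1 − Φ(2.96/√5.08)) = 2(1 − Φ(1.3133)) ≈ 0.1891

By the reflection principle for standard BM, P(τ_b ≤ t) = 2 · P(B_t ≥ b). Since B_t ~ N(0, t), P(B_t ≥ 2.96) = 1 − Φ(2.96/√t) = 1 − Φ(2.96/√5.08) = 1 − Φ(1.3133) ≈ 0.09454. Doubling: P(τ_{2.96} ≤ 5.08) ≈ 2 · 0.09454 = 0.18908 ≈ 0.1891.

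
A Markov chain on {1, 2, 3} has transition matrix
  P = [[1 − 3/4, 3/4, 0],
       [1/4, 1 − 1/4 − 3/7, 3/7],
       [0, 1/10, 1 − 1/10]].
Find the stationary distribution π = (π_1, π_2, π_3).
π = (7/118, 21/118, 45/59)

This is a birth-death chain on three states, which satisfies detailed balance: π_1 · P_{12} = π_2 · P_{21} and π_2 · P_{23} = π_3 · P_{32}.
From π_1 · 3/4 = π_2 · 1/4: π_2/π_1 = (3/4)/(1/4) = 3.
From π_2 · 3/7 = π_3 · 1/10: π_3/π_2 = (3/7)/(1/10) = 30/7.
Take π_1 proportional to 1; then unnormalized π = (1, 3, 90/7). Normalize by dividing by the sum 118/7:
  π = (7/118, 21/118, 45/59).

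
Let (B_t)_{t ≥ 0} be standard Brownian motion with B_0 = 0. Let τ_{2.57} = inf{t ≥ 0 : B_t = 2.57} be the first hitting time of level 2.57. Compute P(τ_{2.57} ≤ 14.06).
P(τ_{2.57} ≤ 14.06) = 2(1 − Φ(2.57/√14.06)) = 2(1 − Φ(0.6854)) ≈ 0.4931

By the reflection principle for standard BM, P(τ_b ≤ t) = 2 · P(B_t ≥ b). Since B_t ~ N(0, t), P(B_t ≥ 2.57) = 1 − Φ(2.57/√t) = 1 − Φ(2.57/√14.06) = 1 − Φ(0.6854) ≈ 0.24655. Doubling: P(τ_{2.57} ≤ 14.06) ≈ 2 · 0.24655 = 0.49310 ≈ 0.4931.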